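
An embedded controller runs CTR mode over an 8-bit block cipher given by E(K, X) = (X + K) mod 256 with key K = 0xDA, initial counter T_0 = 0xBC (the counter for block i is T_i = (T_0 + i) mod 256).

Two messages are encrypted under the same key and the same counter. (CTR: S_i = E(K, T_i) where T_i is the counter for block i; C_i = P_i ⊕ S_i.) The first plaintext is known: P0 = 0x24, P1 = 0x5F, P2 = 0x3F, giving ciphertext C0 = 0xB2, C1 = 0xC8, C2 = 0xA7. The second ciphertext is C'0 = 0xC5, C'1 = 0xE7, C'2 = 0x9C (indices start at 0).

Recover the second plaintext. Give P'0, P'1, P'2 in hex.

In CTR with a reused counter, both messages share the same keystream S_i, so C_i ⊕ C'_i = P_i ⊕ P'_i and thus P'_i = P_i ⊕ C_i ⊕ C'_i.
P'0: 0x24 ⊕ 0xB2 ⊕ 0xC5 = 0x53.
P'1: 0x5F ⊕ 0xC8 ⊕ 0xE7 = 0x70.
P'2: 0x3F ⊕ 0xA7 ⊕ 0x9C = 0x04.

P'0 = 0x53, P'1 = 0x70, P'2 = 0x04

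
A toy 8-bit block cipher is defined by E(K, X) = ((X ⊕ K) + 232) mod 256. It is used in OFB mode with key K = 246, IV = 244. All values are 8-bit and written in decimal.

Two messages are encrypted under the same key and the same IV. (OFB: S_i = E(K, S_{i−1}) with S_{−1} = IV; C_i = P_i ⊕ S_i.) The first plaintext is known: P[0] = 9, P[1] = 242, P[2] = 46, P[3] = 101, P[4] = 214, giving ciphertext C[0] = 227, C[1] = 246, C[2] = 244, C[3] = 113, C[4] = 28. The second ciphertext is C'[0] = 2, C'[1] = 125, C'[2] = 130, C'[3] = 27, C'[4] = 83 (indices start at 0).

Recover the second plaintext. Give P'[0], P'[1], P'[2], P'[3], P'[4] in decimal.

In OFB with a reused IV, both messages share the same keystream S_i, so C_i ⊕ C'_i = P_i ⊕ P'_i and thus P'_i = P_i ⊕ C_i ⊕ C'_i.
P'[0]: 9 ⊕ 227 ⊕ 2 = 232.
P'[1]: 242 ⊕ 246 ⊕ 125 = 121.
P'[2]: 46 ⊕ 244 ⊕ 130 = 88.
P'[3]: 101 ⊕ 113 ⊕ 27 = 15.
P'[4]: 214 ⊕ 28 ⊕ 83 = 153.

P'[0] = 232, P'[1] = 121, P'[2] = 88, P'[3] = 15, P'[4] = 153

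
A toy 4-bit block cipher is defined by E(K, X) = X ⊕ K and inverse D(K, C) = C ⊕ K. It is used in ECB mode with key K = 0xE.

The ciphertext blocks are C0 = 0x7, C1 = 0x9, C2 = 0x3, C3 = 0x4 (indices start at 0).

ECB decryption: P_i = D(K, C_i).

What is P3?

P3 = 0xA

P3: D(K, 0x4) = 0xA.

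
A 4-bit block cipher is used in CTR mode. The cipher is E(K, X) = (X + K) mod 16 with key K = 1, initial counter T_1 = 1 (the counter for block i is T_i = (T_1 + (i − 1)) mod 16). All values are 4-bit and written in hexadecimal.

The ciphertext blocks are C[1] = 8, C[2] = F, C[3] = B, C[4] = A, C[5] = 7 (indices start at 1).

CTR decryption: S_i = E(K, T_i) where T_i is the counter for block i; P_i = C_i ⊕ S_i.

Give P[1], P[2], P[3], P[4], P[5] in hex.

P[1]: T = 1, S = E(K, T) = 2; 8 ⊕ 2 = A.
P[2]: T = 2, S = E(K, T) = 3; F ⊕ 3 = C.
P[3]: T = 3, S = E(K, T) = 4; B ⊕ 4 = F.
P[4]: T = 4, S = E(K, T) = 5; A ⊕ 5 = F.
P[5]: T = 5, S = E(K, T) = 6; 7 ⊕ 6 = 1.

P[1] = A, P[2] = C, P[3] = F, P[4] = F, P[5] = 1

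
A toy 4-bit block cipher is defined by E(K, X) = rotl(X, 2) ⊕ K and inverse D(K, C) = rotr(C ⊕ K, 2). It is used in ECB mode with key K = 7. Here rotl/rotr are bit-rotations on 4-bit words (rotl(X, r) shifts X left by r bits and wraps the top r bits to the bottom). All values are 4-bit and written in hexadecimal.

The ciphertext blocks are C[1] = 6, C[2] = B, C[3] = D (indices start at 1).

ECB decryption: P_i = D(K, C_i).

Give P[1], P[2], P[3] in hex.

P[1]: D(K, 6) = 4.
P[2]: D(K, B) = 3.
P[3]: D(K, D) = A.

P[1] = 4, P[2] = 3, P[3] = A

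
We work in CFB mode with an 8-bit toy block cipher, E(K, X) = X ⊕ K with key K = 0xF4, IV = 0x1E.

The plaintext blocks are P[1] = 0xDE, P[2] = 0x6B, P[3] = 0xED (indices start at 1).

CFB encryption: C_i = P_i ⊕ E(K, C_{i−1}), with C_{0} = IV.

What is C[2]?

C[2] = 0xAB

C[1]: E(K, 0x1E) = 0xEA; 0xDE ⊕ 0xEA = 0x34.
C[2]: E(K, 0x34) = 0xC0; 0x6B ⊕ 0xC0 = 0xAB.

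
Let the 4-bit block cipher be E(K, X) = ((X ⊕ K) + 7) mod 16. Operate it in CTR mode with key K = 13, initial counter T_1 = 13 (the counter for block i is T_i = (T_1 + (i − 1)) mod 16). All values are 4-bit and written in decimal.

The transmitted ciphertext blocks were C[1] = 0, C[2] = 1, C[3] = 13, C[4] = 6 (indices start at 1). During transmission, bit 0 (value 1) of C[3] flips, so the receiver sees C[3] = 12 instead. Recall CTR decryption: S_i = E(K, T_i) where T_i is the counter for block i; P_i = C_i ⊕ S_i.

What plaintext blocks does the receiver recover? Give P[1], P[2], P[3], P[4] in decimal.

P[1] = 7, P[2] = 11, P[3] = 5, P[4] = 2

Only C[3] changed, to 12. In CTR, a change in C_i flips the same bit in P_i only; the keystream is unaffected. Decrypting the received ciphertext:
P[1]: T = 13, S = E(K, T) = 7; 0 ⊕ 7 = 7.
P[2]: T = 14, S = E(K, T) = 10; 1 ⊕ 10 = 11.
P[3]: T = 15, S = E(K, T) = 9; 12 ⊕ 9 = 5.
P[4]: T = 0, S = E(K, T) = 4; 6 ⊕ 4 = 2.
Blocks that differ from the original plaintext: P[3].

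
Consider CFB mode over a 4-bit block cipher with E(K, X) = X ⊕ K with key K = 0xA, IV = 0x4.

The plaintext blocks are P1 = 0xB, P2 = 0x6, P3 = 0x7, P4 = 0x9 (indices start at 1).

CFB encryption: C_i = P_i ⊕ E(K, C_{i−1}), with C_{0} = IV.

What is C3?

C3 = 0x4

C1: E(K, 0x4) = 0xE; 0xB ⊕ 0xE = 0x5.
C2: E(K, 0x5) = 0xF; 0x6 ⊕ 0xF = 0x9.
C3: E(K, 0x9) = 0x3; 0x7 ⊕ 0x3 = 0x4.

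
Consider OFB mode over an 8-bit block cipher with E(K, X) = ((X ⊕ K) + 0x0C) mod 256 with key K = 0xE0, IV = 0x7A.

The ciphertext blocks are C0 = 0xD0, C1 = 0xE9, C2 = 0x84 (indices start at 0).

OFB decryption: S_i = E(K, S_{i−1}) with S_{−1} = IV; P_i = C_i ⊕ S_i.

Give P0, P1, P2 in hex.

P0 = 0x76, P1 = 0xBB, P2 = 0x3A

P0: S = E(K, 0x7A) = 0xA6; 0xD0 ⊕ 0xA6 = 0x76.
P1: S = E(K, 0xA6) = 0x52; 0xE9 ⊕ 0x52 = 0xBB.
P2: S = E(K, 0x52) = 0xBE; 0x84 ⊕ 0xBE = 0x3A.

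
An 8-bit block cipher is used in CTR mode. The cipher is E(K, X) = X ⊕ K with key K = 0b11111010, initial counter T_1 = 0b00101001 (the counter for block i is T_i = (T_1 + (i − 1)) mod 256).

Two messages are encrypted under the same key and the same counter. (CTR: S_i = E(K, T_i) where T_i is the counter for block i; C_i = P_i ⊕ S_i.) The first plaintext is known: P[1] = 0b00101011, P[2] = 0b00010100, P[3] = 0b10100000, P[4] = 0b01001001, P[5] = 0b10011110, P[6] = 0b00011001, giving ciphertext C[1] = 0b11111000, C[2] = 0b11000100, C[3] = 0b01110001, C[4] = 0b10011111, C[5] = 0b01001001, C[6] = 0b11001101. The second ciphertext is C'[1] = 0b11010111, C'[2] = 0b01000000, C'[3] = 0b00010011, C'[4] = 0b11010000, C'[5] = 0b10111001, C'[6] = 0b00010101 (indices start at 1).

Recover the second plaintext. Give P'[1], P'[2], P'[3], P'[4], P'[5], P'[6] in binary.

P'[1] = 0b00000100, P'[2] = 0b10010000, P'[3] = 0b11000010, P'[4] = 0b00000110, P'[5] = 0b01101110, P'[6] = 0b11000001

In CTR with a reused counter, both messages share the same keystream S_i, so C_i ⊕ C'_i = P_i ⊕ P'_i and thus P'_i = P_i ⊕ C_i ⊕ C'_i.
P'[1]: 0b00101011 ⊕ 0b11111000 ⊕ 0b11010111 = 0b00000100.
P'[2]: 0b00010100 ⊕ 0b11000100 ⊕ 0b01000000 = 0b10010000.
P'[3]: 0b10100000 ⊕ 0b01110001 ⊕ 0b00010011 = 0b11000010.
P'[4]: 0b01001001 ⊕ 0b10011111 ⊕ 0b11010000 = 0b00000110.
P'[5]: 0b10011110 ⊕ 0b01001001 ⊕ 0b10111001 = 0b01101110.
P'[6]: 0b00011001 ⊕ 0b11001101 ⊕ 0b00010101 = 0b11000001.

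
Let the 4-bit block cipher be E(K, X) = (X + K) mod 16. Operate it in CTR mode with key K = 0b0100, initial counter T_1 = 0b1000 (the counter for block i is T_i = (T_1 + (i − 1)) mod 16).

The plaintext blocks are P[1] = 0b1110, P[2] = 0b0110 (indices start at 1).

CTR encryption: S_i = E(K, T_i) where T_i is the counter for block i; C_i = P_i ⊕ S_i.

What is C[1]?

C[1]: T = 0b1000, S = E(K, T) = 0b1100; 0b1110 ⊕ 0b1100 = 0b0010.

C[1] = 0b0010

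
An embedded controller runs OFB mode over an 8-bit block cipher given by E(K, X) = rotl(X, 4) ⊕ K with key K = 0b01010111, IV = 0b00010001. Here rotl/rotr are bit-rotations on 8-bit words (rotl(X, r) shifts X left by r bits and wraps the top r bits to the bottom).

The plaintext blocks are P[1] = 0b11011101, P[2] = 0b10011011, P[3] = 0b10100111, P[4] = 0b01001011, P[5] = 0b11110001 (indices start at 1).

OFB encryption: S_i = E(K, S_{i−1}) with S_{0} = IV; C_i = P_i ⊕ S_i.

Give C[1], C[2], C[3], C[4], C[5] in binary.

C[1]: S = E(K, 0b00010001) = 0b01000110; 0b11011101 ⊕ 0b01000110 = 0b10011011.
C[2]: S = E(K, 0b01000110) = 0b00110011; 0b10011011 ⊕ 0b00110011 = 0b10101000.
C[3]: S = E(K, 0b00110011) = 0b01100100; 0b10100111 ⊕ 0b01100100 = 0b11000011.
C[4]: S = E(K, 0b01100100) = 0b00010001; 0b01001011 ⊕ 0b00010001 = 0b01011010.
C[5]: S = E(K, 0b00010001) = 0b01000110; 0b11110001 ⊕ 0b01000110 = 0b10110111.

C[1] = 0b10011011, C[2] = 0b10101000, C[3] = 0b11000011, C[4] = 0b01011010, C[5] = 0b10110111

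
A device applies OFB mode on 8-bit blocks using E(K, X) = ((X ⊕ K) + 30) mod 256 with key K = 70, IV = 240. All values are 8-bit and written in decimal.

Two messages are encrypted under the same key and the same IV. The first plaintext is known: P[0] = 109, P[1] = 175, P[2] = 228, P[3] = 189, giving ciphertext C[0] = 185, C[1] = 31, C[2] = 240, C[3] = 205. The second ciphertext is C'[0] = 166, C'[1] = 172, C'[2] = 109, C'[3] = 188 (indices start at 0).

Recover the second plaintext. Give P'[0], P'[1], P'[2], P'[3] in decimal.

In OFB with a reused IV, both messages share the same keystream S_i, so C_i ⊕ C'_i = P_i ⊕ P'_i and thus P'_i = P_i ⊕ C_i ⊕ C'_i.
P'[0]: 109 ⊕ 185 ⊕ 166 = 114.
P'[1]: 175 ⊕ 31 ⊕ 172 = 28.
P'[2]: 228 ⊕ 240 ⊕ 109 = 121.
P'[3]: 189 ⊕ 205 ⊕ 188 = 204.

P'[0] = 114, P'[1] = 28, P'[2] = 121, P'[3] = 204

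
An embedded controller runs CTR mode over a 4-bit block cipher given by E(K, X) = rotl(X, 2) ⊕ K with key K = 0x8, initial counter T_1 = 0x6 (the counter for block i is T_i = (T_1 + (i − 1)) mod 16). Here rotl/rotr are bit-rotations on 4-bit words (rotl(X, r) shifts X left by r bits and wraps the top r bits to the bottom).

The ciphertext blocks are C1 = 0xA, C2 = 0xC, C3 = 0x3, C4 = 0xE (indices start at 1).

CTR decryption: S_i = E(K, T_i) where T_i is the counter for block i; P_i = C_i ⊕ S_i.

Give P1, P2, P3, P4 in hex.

P1: T = 0x6, S = E(K, T) = 0x1; 0xA ⊕ 0x1 = 0xB.
P2: T = 0x7, S = E(K, T) = 0x5; 0xC ⊕ 0x5 = 0x9.
P3: T = 0x8, S = E(K, T) = 0xA; 0x3 ⊕ 0xA = 0x9.
P4: T = 0x9, S = E(K, T) = 0xE; 0xE ⊕ 0xE = 0x0.

P1 = 0xB, P2 = 0x9, P3 = 0x9, P4 = 0x0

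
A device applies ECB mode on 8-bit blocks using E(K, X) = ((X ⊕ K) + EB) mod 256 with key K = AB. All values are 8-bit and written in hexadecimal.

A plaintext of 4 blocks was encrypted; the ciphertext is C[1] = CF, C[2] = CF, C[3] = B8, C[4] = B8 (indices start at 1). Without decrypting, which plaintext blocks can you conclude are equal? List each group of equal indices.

ECB encrypts each block independently with the same key, so equal ciphertext blocks imply equal plaintext blocks.
C[1] = C[2] = CF, so P[1] = P[2].
C[3] = C[4] = B8, so P[3] = P[4].

P[1] = P[2]; P[3] = P[4]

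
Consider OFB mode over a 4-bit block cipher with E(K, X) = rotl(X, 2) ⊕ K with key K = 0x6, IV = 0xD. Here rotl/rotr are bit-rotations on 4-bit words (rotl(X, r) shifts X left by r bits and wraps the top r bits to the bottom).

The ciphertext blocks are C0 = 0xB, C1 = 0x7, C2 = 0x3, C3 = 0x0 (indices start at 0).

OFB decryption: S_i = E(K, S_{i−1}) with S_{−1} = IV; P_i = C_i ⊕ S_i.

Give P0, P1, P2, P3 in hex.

P0: S = E(K, 0xD) = 0x1; 0xB ⊕ 0x1 = 0xA.
P1: S = E(K, 0x1) = 0x2; 0x7 ⊕ 0x2 = 0x5.
P2: S = E(K, 0x2) = 0xE; 0x3 ⊕ 0xE = 0xD.
P3: S = E(K, 0xE) = 0xD; 0x0 ⊕ 0xD = 0xD.

P0 = 0xA, P1 = 0x5, P2 = 0xD, P3 = 0xD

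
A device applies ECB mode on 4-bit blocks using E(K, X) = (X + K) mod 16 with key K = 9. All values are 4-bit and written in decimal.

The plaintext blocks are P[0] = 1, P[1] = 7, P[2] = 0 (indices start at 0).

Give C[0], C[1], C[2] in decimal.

C[0] = 10, C[1] = 0, C[2] = 9

ECB encryption: C_i = E(K, P_i).
C[0]: E(K, 1) = 10.
C[1]: E(K, 7) = 0.
C[2]: E(K, 0) = 9.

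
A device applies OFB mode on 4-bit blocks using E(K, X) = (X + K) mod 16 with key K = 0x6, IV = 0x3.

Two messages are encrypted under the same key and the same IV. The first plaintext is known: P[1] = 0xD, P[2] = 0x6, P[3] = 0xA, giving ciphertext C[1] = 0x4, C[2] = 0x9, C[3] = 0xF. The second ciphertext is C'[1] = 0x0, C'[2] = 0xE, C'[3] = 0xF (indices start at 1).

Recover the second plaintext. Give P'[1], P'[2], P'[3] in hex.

In OFB with a reused IV, both messages share the same keystream S_i, so C_i ⊕ C'_i = P_i ⊕ P'_i and thus P'_i = P_i ⊕ C_i ⊕ C'_i.
P'[1]: 0xD ⊕ 0x4 ⊕ 0x0 = 0x9.
P'[2]: 0x6 ⊕ 0x9 ⊕ 0xE = 0x1.
P'[3]: 0xA ⊕ 0xF ⊕ 0xF = 0xA.

P'[1] = 0x9, P'[2] = 0x1, P'[3] = 0xA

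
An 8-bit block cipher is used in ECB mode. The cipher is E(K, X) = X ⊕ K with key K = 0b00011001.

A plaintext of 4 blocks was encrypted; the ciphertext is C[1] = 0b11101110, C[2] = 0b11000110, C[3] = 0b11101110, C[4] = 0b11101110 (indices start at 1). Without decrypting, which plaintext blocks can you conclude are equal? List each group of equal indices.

ECB encrypts each block independently with the same key, so equal ciphertext blocks imply equal plaintext blocks.
C[1] = C[3] = C[4] = 0b11101110, so P[1] = P[3] = P[4].

P[1] = P[3] = P[4]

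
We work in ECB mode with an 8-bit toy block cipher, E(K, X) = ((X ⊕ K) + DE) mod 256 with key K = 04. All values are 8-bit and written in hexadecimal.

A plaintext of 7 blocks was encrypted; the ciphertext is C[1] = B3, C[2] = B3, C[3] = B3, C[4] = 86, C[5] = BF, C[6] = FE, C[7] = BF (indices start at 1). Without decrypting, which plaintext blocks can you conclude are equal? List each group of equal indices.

P[1] = P[2] = P[3]; P[5] = P[7]

ECB encrypts each block independently with the same key, so equal ciphertext blocks imply equal plaintext blocks.
C[1] = C[2] = C[3] = B3, so P[1] = P[2] = P[3].
C[5] = C[7] = BF, so P[5] = P[7].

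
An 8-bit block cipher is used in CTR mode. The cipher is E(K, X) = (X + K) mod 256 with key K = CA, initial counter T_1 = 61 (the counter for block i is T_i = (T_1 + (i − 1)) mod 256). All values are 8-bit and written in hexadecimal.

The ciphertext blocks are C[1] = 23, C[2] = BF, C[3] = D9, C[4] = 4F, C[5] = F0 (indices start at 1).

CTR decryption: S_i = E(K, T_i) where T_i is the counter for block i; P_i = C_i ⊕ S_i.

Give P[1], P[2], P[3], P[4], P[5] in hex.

P[1]: T = 61, S = E(K, T) = 2B; 23 ⊕ 2B = 08.
P[2]: T = 62, S = E(K, T) = 2C; BF ⊕ 2C = 93.
P[3]: T = 63, S = E(K, T) = 2D; D9 ⊕ 2D = F4.
P[4]: T = 64, S = E(K, T) = 2E; 4F ⊕ 2E = 61.
P[5]: T = 65, S = E(K, T) = 2F; F0 ⊕ 2F = DF.

P[1] = 08, P[2] = 93, P[3] = F4, P[4] = 61, P[5] = DF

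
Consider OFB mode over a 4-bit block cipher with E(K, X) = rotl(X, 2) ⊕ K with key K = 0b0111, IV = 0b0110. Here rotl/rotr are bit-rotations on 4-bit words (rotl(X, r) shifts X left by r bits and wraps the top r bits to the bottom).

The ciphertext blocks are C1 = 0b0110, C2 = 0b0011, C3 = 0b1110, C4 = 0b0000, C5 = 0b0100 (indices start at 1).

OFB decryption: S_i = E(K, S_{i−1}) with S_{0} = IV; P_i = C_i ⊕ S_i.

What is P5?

P1: S = E(K, 0b0110) = 0b1110; 0b0110 ⊕ 0b1110 = 0b1000.
P2: S = E(K, 0b1110) = 0b1100; 0b0011 ⊕ 0b1100 = 0b1111.
P3: S = E(K, 0b1100) = 0b0100; 0b1110 ⊕ 0b0100 = 0b1010.
P4: S = E(K, 0b0100) = 0b0110; 0b0000 ⊕ 0b0110 = 0b0110.
P5: S = E(K, 0b0110) = 0b1110; 0b0100 ⊕ 0b1110 = 0b1010.

P5 = 0b1010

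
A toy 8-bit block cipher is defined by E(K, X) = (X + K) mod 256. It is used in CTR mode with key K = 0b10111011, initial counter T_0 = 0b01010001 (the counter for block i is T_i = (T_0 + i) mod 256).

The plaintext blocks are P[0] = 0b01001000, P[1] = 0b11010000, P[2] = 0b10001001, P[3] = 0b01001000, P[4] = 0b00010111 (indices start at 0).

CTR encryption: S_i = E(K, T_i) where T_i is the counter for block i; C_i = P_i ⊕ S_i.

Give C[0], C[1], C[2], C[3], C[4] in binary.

C[0] = 0b01000100, C[1] = 0b11011101, C[2] = 0b10000111, C[3] = 0b01000111, C[4] = 0b00000111

C[0]: T = 0b01010001, S = E(K, T) = 0b00001100; 0b01001000 ⊕ 0b00001100 = 0b01000100.
C[1]: T = 0b01010010, S = E(K, T) = 0b00001101; 0b11010000 ⊕ 0b00001101 = 0b11011101.
C[2]: T = 0b01010011, S = E(K, T) = 0b00001110; 0b10001001 ⊕ 0b00001110 = 0b10000111.
C[3]: T = 0b01010100, S = E(K, T) = 0b00001111; 0b01001000 ⊕ 0b00001111 = 0b01000111.
C[4]: T = 0b01010101, S = E(K, T) = 0b00010000; 0b00010111 ⊕ 0b00010000 = 0b00000111.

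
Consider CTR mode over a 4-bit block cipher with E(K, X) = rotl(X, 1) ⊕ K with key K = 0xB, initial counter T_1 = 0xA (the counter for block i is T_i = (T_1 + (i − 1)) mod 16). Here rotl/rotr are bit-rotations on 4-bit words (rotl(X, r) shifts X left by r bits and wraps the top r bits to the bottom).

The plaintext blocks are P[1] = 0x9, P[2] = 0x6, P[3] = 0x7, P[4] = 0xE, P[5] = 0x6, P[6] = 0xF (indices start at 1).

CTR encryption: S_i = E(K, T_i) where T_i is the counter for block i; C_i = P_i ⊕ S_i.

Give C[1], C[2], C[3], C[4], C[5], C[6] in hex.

C[1]: T = 0xA, S = E(K, T) = 0xE; 0x9 ⊕ 0xE = 0x7.
C[2]: T = 0xB, S = E(K, T) = 0xC; 0x6 ⊕ 0xC = 0xA.
C[3]: T = 0xC, S = E(K, T) = 0x2; 0x7 ⊕ 0x2 = 0x5.
C[4]: T = 0xD, S = E(K, T) = 0x0; 0xE ⊕ 0x0 = 0xE.
C[5]: T = 0xE, S = E(K, T) = 0x6; 0x6 ⊕ 0x6 = 0x0.
C[6]: T = 0xF, S = E(K, T) = 0x4; 0xF ⊕ 0x4 = 0xB.

C[1] = 0x7, C[2] = 0xA, C[3] = 0x5, C[4] = 0xE, C[5] = 0x0, C[6] = 0xB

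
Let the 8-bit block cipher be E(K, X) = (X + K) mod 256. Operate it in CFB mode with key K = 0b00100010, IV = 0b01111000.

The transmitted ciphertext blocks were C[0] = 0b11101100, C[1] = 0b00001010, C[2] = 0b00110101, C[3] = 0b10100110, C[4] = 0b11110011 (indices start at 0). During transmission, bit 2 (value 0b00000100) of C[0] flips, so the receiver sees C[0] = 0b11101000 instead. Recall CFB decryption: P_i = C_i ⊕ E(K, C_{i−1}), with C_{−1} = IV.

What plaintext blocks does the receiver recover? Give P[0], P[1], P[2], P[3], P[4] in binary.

P[0] = 0b01110010, P[1] = 0b00000000, P[2] = 0b00011001, P[3] = 0b11110001, P[4] = 0b00111011

Only C[0] changed, to 0b11101000. In CFB, a change in C_i flips the same bit in P_i and garbles P_{i+1}. Decrypting the received ciphertext:
P[0]: E(K, 0b01111000) = 0b10011010; 0b11101000 ⊕ 0b10011010 = 0b01110010.
P[1]: E(K, 0b11101000) = 0b00001010; 0b00001010 ⊕ 0b00001010 = 0b00000000.
P[2]: E(K, 0b00001010) = 0b00101100; 0b00110101 ⊕ 0b00101100 = 0b00011001.
P[3]: E(K, 0b00110101) = 0b01010111; 0b10100110 ⊕ 0b01010111 = 0b11110001.
P[4]: E(K, 0b10100110) = 0b11001000; 0b11110011 ⊕ 0b11001000 = 0b00111011.
Blocks that differ from the original plaintext: P[0], P[1].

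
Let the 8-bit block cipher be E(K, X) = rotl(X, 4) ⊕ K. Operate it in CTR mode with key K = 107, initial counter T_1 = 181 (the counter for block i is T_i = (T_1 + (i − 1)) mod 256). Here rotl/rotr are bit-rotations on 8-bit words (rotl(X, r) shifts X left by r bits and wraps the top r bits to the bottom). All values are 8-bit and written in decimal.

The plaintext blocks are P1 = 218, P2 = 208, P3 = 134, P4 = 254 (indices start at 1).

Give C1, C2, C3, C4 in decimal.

CTR encryption: S_i = E(K, T_i) where T_i is the counter for block i; C_i = P_i ⊕ S_i.
C1: T = 181, S = E(K, T) = 48; 218 ⊕ 48 = 234.
C2: T = 182, S = E(K, T) = 0; 208 ⊕ 0 = 208.
C3: T = 183, S = E(K, T) = 16; 134 ⊕ 16 = 150.
C4: T = 184, S = E(K, T) = 224; 254 ⊕ 224 = 30.

C1 = 234, C2 = 208, C3 = 150, C4 = 30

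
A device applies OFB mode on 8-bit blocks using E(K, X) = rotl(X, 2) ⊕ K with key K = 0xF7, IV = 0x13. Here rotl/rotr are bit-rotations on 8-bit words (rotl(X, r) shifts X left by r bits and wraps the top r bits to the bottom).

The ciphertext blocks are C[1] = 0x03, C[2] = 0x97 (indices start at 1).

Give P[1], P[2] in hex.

OFB decryption: S_i = E(K, S_{i−1}) with S_{0} = IV; P_i = C_i ⊕ S_i.
P[1]: S = E(K, 0x13) = 0xBB; 0x03 ⊕ 0xBB = 0xB8.
P[2]: S = E(K, 0xBB) = 0x19; 0x97 ⊕ 0x19 = 0x8E.

P[1] = 0xB8, P[2] = 0x8E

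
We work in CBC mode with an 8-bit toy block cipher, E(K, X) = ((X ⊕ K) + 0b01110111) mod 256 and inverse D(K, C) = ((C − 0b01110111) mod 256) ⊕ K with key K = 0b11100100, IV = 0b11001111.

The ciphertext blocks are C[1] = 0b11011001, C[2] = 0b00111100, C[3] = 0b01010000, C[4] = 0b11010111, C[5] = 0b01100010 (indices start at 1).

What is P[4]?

CBC decryption: P_i = D(K, C_i) ⊕ C_{i−1}, with C_{0} = IV.
P[4]: D(K, 0b11010111) = 0b10000100; 0b10000100 ⊕ 0b01010000 = 0b11010100.

P[4] = 0b11010100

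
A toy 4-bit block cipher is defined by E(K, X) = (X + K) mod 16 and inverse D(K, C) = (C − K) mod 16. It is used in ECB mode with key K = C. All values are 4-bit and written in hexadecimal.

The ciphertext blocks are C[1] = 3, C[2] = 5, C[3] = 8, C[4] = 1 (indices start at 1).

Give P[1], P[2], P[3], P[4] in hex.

P[1] = 7, P[2] = 9, P[3] = C, P[4] = 5

ECB decryption: P_i = D(K, C_i).
P[1]: D(K, 3) = 7.
P[2]: D(K, 5) = 9.
P[3]: D(K, 8) = C.
P[4]: D(K, 1) = 5.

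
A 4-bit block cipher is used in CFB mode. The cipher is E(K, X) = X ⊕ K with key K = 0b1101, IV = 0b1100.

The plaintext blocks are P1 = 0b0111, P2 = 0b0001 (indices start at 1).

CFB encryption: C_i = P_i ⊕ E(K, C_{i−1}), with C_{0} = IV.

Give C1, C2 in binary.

C1 = 0b0110, C2 = 0b1010

C1: E(K, 0b1100) = 0b0001; 0b0111 ⊕ 0b0001 = 0b0110.
C2: E(K, 0b0110) = 0b1011; 0b0001 ⊕ 0b1011 = 0b1010.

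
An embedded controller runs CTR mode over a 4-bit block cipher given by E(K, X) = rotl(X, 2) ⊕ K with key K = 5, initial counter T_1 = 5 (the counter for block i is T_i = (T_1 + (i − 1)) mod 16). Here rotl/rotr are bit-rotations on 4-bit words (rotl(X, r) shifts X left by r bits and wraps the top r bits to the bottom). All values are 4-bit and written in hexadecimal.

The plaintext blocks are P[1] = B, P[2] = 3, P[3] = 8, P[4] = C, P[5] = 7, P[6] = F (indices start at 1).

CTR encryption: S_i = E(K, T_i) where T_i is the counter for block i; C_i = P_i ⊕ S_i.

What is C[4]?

C[4] = B

C[1]: T = 5, S = E(K, T) = 0; B ⊕ 0 = B.
C[2]: T = 6, S = E(K, T) = C; 3 ⊕ C = F.
C[3]: T = 7, S = E(K, T) = 8; 8 ⊕ 8 = 0.
C[4]: T = 8, S = E(K, T) = 7; C ⊕ 7 = B.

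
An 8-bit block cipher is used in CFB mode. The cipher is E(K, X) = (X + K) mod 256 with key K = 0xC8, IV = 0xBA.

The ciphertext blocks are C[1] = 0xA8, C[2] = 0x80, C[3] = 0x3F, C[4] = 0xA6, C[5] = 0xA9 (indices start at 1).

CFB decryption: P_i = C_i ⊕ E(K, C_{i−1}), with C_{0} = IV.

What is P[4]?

P[4]: E(K, 0x3F) = 0x07; 0xA6 ⊕ 0x07 = 0xA1.

P[4] = 0xA1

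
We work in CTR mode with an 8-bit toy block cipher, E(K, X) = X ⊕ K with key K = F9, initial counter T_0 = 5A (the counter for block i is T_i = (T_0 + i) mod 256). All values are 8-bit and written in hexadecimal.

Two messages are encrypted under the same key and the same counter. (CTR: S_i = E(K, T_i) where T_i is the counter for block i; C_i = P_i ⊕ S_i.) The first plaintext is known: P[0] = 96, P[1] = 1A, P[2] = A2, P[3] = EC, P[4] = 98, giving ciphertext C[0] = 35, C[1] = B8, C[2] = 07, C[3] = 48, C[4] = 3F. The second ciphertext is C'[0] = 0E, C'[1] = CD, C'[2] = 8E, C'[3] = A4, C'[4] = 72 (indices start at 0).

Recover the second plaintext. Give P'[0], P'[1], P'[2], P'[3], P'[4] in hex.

P'[0] = AD, P'[1] = 6F, P'[2] = 2B, P'[3] = 00, P'[4] = D5

In CTR with a reused counter, both messages share the same keystream S_i, so C_i ⊕ C'_i = P_i ⊕ P'_i and thus P'_i = P_i ⊕ C_i ⊕ C'_i.
P'[0]: 96 ⊕ 35 ⊕ 0E = AD.
P'[1]: 1A ⊕ B8 ⊕ CD = 6F.
P'[2]: A2 ⊕ 07 ⊕ 8E = 2B.
P'[3]: EC ⊕ 48 ⊕ A4 = 00.
P'[4]: 98 ⊕ 3F ⊕ 72 = D5.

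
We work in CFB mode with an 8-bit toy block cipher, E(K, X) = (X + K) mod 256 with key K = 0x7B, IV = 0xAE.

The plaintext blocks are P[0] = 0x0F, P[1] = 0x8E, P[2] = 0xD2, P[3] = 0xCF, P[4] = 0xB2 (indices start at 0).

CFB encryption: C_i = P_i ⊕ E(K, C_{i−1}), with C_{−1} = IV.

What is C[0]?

C[0] = 0x26

C[0]: E(K, 0xAE) = 0x29; 0x0F ⊕ 0x29 = 0x26.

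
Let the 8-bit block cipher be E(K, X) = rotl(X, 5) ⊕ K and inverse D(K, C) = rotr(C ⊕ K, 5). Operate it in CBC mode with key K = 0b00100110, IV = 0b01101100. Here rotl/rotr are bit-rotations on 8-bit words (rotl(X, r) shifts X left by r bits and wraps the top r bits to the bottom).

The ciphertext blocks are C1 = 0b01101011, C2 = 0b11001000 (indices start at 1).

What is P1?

CBC decryption: P_i = D(K, C_i) ⊕ C_{i−1}, with C_{0} = IV.
P1: D(K, 0b01101011) = 0b01101010; 0b01101010 ⊕ 0b01101100 = 0b00000110.

P1 = 0b00000110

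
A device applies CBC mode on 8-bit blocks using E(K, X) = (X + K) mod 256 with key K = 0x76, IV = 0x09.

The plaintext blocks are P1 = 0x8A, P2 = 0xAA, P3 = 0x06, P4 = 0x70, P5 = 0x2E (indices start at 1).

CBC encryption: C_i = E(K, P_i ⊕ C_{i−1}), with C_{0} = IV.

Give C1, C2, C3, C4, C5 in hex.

C1: P1 ⊕ 0x09 = 0x83; E(K, 0x83) = 0xF9.
C2: P2 ⊕ 0xF9 = 0x53; E(K, 0x53) = 0xC9.
C3: P3 ⊕ 0xC9 = 0xCF; E(K, 0xCF) = 0x45.
C4: P4 ⊕ 0x45 = 0x35; E(K, 0x35) = 0xAB.
C5: P5 ⊕ 0xAB = 0x85; E(K, 0x85) = 0xFB.

C1 = 0xF9, C2 = 0xC9, C3 = 0x45, C4 = 0xAB, C5 = 0xFB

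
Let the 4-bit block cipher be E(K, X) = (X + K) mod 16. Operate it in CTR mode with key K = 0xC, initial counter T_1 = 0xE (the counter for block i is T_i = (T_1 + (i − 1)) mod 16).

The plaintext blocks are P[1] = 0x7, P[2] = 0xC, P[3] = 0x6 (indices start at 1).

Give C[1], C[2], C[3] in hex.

C[1] = 0xD, C[2] = 0x7, C[3] = 0xA

CTR encryption: S_i = E(K, T_i) where T_i is the counter for block i; C_i = P_i ⊕ S_i.
C[1]: T = 0xE, S = E(K, T) = 0xA; 0x7 ⊕ 0xA = 0xD.
C[2]: T = 0xF, S = E(K, T) = 0xB; 0xC ⊕ 0xB = 0x7.
C[3]: T = 0x0, S = E(K, T) = 0xC; 0x6 ⊕ 0xC = 0xA.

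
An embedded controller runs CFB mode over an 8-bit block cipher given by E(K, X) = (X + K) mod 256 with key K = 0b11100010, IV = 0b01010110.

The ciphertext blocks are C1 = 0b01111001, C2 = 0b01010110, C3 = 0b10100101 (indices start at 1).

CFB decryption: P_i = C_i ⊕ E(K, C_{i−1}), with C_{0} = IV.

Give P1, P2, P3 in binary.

P1 = 0b01000001, P2 = 0b00001101, P3 = 0b10011101

P1: E(K, 0b01010110) = 0b00111000; 0b01111001 ⊕ 0b00111000 = 0b01000001.
P2: E(K, 0b01111001) = 0b01011011; 0b01010110 ⊕ 0b01011011 = 0b00001101.
P3: E(K, 0b01010110) = 0b00111000; 0b10100101 ⊕ 0b00111000 = 0b10011101.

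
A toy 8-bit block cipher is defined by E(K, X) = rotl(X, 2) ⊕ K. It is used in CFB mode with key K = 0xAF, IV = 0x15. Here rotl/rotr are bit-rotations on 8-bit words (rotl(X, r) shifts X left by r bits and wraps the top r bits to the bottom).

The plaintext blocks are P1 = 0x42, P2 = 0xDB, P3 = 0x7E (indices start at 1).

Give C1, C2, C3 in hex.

CFB encryption: C_i = P_i ⊕ E(K, C_{i−1}), with C_{0} = IV.
C1: E(K, 0x15) = 0xFB; 0x42 ⊕ 0xFB = 0xB9.
C2: E(K, 0xB9) = 0x49; 0xDB ⊕ 0x49 = 0x92.
C3: E(K, 0x92) = 0xE5; 0x7E ⊕ 0xE5 = 0x9B.

C1 = 0xB9, C2 = 0x92, C3 = 0x9B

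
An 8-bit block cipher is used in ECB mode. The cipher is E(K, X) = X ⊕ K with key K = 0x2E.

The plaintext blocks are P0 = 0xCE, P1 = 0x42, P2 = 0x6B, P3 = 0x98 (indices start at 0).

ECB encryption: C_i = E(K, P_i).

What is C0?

C0: E(K, 0xCE) = 0xE0.

C0 = 0xE0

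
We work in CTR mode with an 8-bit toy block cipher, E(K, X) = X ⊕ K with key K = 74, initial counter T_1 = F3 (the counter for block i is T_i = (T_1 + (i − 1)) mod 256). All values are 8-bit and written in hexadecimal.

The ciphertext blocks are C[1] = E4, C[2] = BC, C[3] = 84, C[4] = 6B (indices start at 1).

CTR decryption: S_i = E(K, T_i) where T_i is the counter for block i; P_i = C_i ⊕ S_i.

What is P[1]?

P[1]: T = F3, S = E(K, T) = 87; E4 ⊕ 87 = 63.

P[1] = 63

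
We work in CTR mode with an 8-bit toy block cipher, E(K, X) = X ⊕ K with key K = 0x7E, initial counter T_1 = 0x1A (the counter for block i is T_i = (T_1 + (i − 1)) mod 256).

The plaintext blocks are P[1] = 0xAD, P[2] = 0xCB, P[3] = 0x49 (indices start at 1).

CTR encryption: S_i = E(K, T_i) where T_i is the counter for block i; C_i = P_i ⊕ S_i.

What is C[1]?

C[1]: T = 0x1A, S = E(K, T) = 0x64; 0xAD ⊕ 0x64 = 0xC9.

C[1] = 0xC9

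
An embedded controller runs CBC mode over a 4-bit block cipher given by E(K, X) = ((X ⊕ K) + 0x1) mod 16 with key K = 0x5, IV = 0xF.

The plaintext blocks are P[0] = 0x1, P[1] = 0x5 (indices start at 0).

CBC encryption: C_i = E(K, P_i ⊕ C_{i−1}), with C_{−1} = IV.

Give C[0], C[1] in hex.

C[0] = 0xC, C[1] = 0xD

C[0]: P[0] ⊕ 0xF = 0xE; E(K, 0xE) = 0xC.
C[1]: P[1] ⊕ 0xC = 0x9; E(K, 0x9) = 0xD.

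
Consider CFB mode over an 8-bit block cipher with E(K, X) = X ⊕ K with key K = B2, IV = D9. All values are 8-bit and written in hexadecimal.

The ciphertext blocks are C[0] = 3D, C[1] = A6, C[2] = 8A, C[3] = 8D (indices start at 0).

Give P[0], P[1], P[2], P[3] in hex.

P[0] = 56, P[1] = 29, P[2] = 9E, P[3] = B5

CFB decryption: P_i = C_i ⊕ E(K, C_{i−1}), with C_{−1} = IV.
P[0]: E(K, D9) = 6B; 3D ⊕ 6B = 56.
P[1]: E(K, 3D) = 8F; A6 ⊕ 8F = 29.
P[2]: E(K, A6) = 14; 8A ⊕ 14 = 9E.
P[3]: E(K, 8A) = 38; 8D ⊕ 38 = B5.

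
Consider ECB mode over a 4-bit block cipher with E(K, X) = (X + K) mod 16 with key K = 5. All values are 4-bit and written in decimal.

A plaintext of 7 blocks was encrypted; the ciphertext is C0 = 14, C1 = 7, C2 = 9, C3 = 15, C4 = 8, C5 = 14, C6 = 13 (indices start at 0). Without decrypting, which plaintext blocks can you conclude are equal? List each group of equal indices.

P0 = P5

ECB encrypts each block independently with the same key, so equal ciphertext blocks imply equal plaintext blocks.
C0 = C5 = 14, so P0 = P5.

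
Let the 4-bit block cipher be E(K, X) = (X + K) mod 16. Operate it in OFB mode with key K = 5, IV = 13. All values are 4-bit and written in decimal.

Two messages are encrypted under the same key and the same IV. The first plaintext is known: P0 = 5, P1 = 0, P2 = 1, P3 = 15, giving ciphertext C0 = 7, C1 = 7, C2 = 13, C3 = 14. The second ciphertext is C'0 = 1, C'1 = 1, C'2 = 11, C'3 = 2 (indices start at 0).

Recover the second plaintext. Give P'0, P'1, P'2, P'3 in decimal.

P'0 = 3, P'1 = 6, P'2 = 7, P'3 = 3

In OFB with a reused IV, both messages share the same keystream S_i, so C_i ⊕ C'_i = P_i ⊕ P'_i and thus P'_i = P_i ⊕ C_i ⊕ C'_i.
P'0: 5 ⊕ 7 ⊕ 1 = 3.
P'1: 0 ⊕ 7 ⊕ 1 = 6.
P'2: 1 ⊕ 13 ⊕ 11 = 7.
P'3: 15 ⊕ 14 ⊕ 2 = 3.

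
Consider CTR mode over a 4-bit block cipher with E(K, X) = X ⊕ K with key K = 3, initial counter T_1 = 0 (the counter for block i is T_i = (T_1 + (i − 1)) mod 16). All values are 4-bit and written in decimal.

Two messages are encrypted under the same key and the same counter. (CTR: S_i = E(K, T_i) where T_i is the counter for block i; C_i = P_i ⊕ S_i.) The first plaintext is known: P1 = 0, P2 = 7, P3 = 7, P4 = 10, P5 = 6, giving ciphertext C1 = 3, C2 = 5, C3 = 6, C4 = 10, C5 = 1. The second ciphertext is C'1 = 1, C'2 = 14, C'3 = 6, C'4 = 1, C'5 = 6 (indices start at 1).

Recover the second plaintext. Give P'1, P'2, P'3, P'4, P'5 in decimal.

In CTR with a reused counter, both messages share the same keystream S_i, so C_i ⊕ C'_i = P_i ⊕ P'_i and thus P'_i = P_i ⊕ C_i ⊕ C'_i.
P'1: 0 ⊕ 3 ⊕ 1 = 2.
P'2: 7 ⊕ 5 ⊕ 14 = 12.
P'3: 7 ⊕ 6 ⊕ 6 = 7.
P'4: 10 ⊕ 10 ⊕ 1 = 1.
P'5: 6 ⊕ 1 ⊕ 6 = 1.

P'1 = 2, P'2 = 12, P'3 = 7, P'4 = 1, P'5 = 1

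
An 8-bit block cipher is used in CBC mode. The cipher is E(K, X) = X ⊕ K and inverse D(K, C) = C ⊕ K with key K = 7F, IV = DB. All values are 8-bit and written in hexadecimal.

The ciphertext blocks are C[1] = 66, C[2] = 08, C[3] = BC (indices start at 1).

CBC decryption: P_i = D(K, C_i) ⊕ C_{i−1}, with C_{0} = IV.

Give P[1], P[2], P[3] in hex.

P[1] = C2, P[2] = 11, P[3] = CB

P[1]: D(K, 66) = 19; 19 ⊕ DB = C2.
P[2]: D(K, 08) = 77; 77 ⊕ 66 = 11.
P[3]: D(K, BC) = C3; C3 ⊕ 08 = CB.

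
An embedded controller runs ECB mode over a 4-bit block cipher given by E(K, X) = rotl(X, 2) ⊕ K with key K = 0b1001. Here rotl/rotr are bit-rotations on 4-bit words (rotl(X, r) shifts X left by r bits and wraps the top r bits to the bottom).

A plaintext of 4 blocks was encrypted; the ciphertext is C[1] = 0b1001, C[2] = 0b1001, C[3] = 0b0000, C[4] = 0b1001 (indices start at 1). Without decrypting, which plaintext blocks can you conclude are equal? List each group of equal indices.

P[1] = P[2] = P[4]

ECB encrypts each block independently with the same key, so equal ciphertext blocks imply equal plaintext blocks.
C[1] = C[2] = C[4] = 0b1001, so P[1] = P[2] = P[4].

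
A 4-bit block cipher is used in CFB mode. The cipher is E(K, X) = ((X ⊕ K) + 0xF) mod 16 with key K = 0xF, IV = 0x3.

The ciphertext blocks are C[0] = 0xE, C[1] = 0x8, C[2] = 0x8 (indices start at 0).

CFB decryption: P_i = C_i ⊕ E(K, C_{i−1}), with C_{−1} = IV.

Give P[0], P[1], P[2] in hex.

P[0] = 0x5, P[1] = 0x8, P[2] = 0xE

P[0]: E(K, 0x3) = 0xB; 0xE ⊕ 0xB = 0x5.
P[1]: E(K, 0xE) = 0x0; 0x8 ⊕ 0x0 = 0x8.
P[2]: E(K, 0x8) = 0x6; 0x8 ⊕ 0x6 = 0xE.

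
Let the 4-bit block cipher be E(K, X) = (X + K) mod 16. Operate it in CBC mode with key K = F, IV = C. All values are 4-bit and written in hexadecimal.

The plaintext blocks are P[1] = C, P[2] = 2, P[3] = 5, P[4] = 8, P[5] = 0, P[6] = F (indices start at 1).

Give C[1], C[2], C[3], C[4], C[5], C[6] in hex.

C[1] = F, C[2] = C, C[3] = 8, C[4] = F, C[5] = E, C[6] = 0

CBC encryption: C_i = E(K, P_i ⊕ C_{i−1}), with C_{0} = IV.
C[1]: P[1] ⊕ C = 0; E(K, 0) = F.
C[2]: P[2] ⊕ F = D; E(K, D) = C.
C[3]: P[3] ⊕ C = 9; E(K, 9) = 8.
C[4]: P[4] ⊕ 8 = 0; E(K, 0) = F.
C[5]: P[5] ⊕ F = F; E(K, F) = E.
C[6]: P[6] ⊕ E = 1; E(K, 1) = 0.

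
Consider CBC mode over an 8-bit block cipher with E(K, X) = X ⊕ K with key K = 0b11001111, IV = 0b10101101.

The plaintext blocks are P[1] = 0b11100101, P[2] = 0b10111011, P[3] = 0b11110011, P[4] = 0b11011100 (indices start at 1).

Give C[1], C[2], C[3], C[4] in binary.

CBC encryption: C_i = E(K, P_i ⊕ C_{i−1}), with C_{0} = IV.
C[1]: P[1] ⊕ 0b10101101 = 0b01001000; E(K, 0b01001000) = 0b10000111.
C[2]: P[2] ⊕ 0b10000111 = 0b00111100; E(K, 0b00111100) = 0b11110011.
C[3]: P[3] ⊕ 0b11110011 = 0b00000000; E(K, 0b00000000) = 0b11001111.
C[4]: P[4] ⊕ 0b11001111 = 0b00010011; E(K, 0b00010011) = 0b11011100.

C[1] = 0b10000111, C[2] = 0b11110011, C[3] = 0b11001111, C[4] = 0b11011100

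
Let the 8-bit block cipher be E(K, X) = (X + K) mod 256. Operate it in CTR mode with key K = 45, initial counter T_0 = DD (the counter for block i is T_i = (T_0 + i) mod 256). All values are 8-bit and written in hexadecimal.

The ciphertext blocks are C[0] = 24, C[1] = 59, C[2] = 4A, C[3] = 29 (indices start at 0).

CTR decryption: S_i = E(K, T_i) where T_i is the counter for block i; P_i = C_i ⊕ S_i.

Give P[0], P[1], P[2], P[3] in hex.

P[0]: T = DD, S = E(K, T) = 22; 24 ⊕ 22 = 06.
P[1]: T = DE, S = E(K, T) = 23; 59 ⊕ 23 = 7A.
P[2]: T = DF, S = E(K, T) = 24; 4A ⊕ 24 = 6E.
P[3]: T = E0, S = E(K, T) = 25; 29 ⊕ 25 = 0C.

P[0] = 06, P[1] = 7A, P[2] = 6E, P[3] = 0C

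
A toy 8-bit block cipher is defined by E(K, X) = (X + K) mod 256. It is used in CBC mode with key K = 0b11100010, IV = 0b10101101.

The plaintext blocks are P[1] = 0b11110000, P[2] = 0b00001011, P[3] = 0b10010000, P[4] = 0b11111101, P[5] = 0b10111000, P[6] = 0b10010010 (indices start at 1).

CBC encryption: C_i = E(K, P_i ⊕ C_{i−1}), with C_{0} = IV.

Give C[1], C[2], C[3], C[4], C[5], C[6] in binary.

C[1] = 0b00111111, C[2] = 0b00010110, C[3] = 0b01101000, C[4] = 0b01110111, C[5] = 0b10110001, C[6] = 0b00000101

C[1]: P[1] ⊕ 0b10101101 = 0b01011101; E(K, 0b01011101) = 0b00111111.
C[2]: P[2] ⊕ 0b00111111 = 0b00110100; E(K, 0b00110100) = 0b00010110.
C[3]: P[3] ⊕ 0b00010110 = 0b10000110; E(K, 0b10000110) = 0b01101000.
C[4]: P[4] ⊕ 0b01101000 = 0b10010101; E(K, 0b10010101) = 0b01110111.
C[5]: P[5] ⊕ 0b01110111 = 0b11001111; E(K, 0b11001111) = 0b10110001.
C[6]: P[6] ⊕ 0b10110001 = 0b00100011; E(K, 0b00100011) = 0b00000101.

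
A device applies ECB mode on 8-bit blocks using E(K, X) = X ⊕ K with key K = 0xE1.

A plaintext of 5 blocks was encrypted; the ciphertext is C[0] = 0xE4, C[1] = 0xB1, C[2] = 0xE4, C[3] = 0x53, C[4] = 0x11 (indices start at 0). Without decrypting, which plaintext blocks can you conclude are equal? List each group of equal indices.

ECB encrypts each block independently with the same key, so equal ciphertext blocks imply equal plaintext blocks.
C[0] = C[2] = 0xE4, so P[0] = P[2].

P[0] = P[2]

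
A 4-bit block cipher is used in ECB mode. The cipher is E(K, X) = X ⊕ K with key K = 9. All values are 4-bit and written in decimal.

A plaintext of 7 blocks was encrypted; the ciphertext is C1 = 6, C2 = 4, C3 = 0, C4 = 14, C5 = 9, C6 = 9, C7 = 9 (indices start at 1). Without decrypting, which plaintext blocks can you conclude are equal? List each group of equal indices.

ECB encrypts each block independently with the same key, so equal ciphertext blocks imply equal plaintext blocks.
C5 = C6 = C7 = 9, so P5 = P6 = P7.

P5 = P6 = P7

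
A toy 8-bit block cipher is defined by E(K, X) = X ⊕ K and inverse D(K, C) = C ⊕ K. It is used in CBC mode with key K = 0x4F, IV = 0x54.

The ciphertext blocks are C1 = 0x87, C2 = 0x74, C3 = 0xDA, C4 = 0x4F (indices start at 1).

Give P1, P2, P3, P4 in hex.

CBC decryption: P_i = D(K, C_i) ⊕ C_{i−1}, with C_{0} = IV.
P1: D(K, 0x87) = 0xC8; 0xC8 ⊕ 0x54 = 0x9C.
P2: D(K, 0x74) = 0x3B; 0x3B ⊕ 0x87 = 0xBC.
P3: D(K, 0xDA) = 0x95; 0x95 ⊕ 0x74 = 0xE1.
P4: D(K, 0x4F) = 0x00; 0x00 ⊕ 0xDA = 0xDA.

P1 = 0x9C, P2 = 0xBC, P3 = 0xE1, P4 = 0xDA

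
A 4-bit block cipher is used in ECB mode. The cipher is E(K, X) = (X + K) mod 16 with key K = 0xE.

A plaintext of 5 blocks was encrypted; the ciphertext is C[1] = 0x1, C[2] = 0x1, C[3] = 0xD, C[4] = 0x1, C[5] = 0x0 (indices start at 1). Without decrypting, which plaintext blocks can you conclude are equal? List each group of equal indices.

ECB encrypts each block independently with the same key, so equal ciphertext blocks imply equal plaintext blocks.
C[1] = C[2] = C[4] = 0x1, so P[1] = P[2] = P[4].

P[1] = P[2] = P[4]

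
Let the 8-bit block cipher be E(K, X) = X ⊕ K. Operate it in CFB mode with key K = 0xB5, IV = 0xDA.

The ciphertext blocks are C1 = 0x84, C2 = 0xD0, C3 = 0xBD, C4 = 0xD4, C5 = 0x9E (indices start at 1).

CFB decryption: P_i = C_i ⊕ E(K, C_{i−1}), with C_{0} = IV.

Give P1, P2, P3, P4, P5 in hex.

P1: E(K, 0xDA) = 0x6F; 0x84 ⊕ 0x6F = 0xEB.
P2: E(K, 0x84) = 0x31; 0xD0 ⊕ 0x31 = 0xE1.
P3: E(K, 0xD0) = 0x65; 0xBD ⊕ 0x65 = 0xD8.
P4: E(K, 0xBD) = 0x08; 0xD4 ⊕ 0x08 = 0xDC.
P5: E(K, 0xD4) = 0x61; 0x9E ⊕ 0x61 = 0xFF.

P1 = 0xEB, P2 = 0xE1, P3 = 0xD8, P4 = 0xDC, P5 = 0xFF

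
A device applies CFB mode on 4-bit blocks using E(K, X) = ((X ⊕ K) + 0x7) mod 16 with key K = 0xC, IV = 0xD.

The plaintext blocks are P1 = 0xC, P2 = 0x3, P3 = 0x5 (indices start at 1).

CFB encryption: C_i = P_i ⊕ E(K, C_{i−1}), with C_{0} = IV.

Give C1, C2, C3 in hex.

C1 = 0x4, C2 = 0xC, C3 = 0x2

C1: E(K, 0xD) = 0x8; 0xC ⊕ 0x8 = 0x4.
C2: E(K, 0x4) = 0xF; 0x3 ⊕ 0xF = 0xC.
C3: E(K, 0xC) = 0x7; 0x5 ⊕ 0x7 = 0x2.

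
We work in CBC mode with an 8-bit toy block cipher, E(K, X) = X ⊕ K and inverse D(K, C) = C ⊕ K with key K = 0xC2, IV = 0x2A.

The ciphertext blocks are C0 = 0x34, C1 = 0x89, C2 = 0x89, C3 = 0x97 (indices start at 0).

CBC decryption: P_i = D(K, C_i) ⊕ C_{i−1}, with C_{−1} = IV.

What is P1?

P1 = 0x7F

P1: D(K, 0x89) = 0x4B; 0x4B ⊕ 0x34 = 0x7F.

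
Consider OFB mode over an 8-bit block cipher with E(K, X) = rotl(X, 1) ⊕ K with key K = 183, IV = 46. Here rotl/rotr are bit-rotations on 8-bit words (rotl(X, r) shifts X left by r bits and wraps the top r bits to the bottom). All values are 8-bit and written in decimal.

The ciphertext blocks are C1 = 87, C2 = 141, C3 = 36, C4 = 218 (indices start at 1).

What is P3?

OFB decryption: S_i = E(K, S_{i−1}) with S_{0} = IV; P_i = C_i ⊕ S_i.
P1: S = E(K, 46) = 235; 87 ⊕ 235 = 188.
P2: S = E(K, 235) = 96; 141 ⊕ 96 = 237.
P3: S = E(K, 96) = 119; 36 ⊕ 119 = 83.

P3 = 83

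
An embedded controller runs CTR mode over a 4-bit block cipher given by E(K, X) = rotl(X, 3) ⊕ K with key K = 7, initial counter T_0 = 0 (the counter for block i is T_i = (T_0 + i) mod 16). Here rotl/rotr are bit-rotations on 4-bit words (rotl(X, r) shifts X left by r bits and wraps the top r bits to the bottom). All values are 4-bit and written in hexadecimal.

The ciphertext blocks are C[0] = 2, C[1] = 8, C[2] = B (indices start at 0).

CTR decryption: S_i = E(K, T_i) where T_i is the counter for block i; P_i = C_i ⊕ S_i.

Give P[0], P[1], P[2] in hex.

P[0] = 5, P[1] = 7, P[2] = D

P[0]: T = 0, S = E(K, T) = 7; 2 ⊕ 7 = 5.
P[1]: T = 1, S = E(K, T) = F; 8 ⊕ F = 7.
P[2]: T = 2, S = E(K, T) = 6; B ⊕ 6 = D.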